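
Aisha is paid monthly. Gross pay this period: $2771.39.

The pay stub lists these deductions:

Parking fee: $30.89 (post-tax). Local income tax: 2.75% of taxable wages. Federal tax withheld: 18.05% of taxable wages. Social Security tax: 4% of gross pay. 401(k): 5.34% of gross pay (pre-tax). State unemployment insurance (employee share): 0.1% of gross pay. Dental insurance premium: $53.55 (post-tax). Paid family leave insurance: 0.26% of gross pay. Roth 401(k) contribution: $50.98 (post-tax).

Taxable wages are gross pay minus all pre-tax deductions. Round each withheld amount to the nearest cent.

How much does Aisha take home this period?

401(k): $2771.39 × 0.0534 = $147.99
Taxable wages = $2771.39 − $147.99 = $2623.40
Local income tax: $2623.40 × 0.0275 = $72.14
Federal tax withheld: $2623.40 × 0.1805 = $473.52
Paid family leave insurance: $2771.39 × 0.0026 = $7.21
State unemployment insurance (employee share): $2771.39 × 0.001 = $2.77
Social Security tax: $2771.39 × 0.04 = $110.86
Roth 401(k) contribution: $50.98
Parking fee: $30.89
Dental insurance premium: $53.55
Total deductions = $147.99 + $72.14 + $473.52 + $7.21 + $2.77 + $110.86 + $50.98 + $30.89 + $53.55 = $949.91
Net pay = $2771.39 − $949.91 = $1821.48

$1821.48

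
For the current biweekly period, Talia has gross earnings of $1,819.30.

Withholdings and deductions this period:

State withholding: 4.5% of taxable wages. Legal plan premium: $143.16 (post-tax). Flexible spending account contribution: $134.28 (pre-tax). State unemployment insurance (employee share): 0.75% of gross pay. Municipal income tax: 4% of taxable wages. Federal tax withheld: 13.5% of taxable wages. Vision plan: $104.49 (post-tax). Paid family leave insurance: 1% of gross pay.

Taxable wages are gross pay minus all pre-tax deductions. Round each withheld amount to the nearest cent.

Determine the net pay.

Flexible spending account contribution: $134.28
Taxable wages = $1,819.30 − $134.28 = $1,685.02
Federal tax withheld: $1,685.02 × 0.135 = $227.48
Municipal income tax: $1,685.02 × 0.04 = $67.40
State withholding: $1,685.02 × 0.045 = $75.83
State unemployment insurance (employee share): $1,819.30 × 0.0075 = $13.64
Paid family leave insurance: $1,819.30 × 0.01 = $18.19
Legal plan premium: $143.16
Vision plan: $104.49
Total deductions = $134.28 + $227.48 + $67.40 + $75.83 + $13.64 + $18.19 + $143.16 + $104.49 = $784.47
Net pay = $1,819.30 − $784.47 = $1,034.83

$1,034.83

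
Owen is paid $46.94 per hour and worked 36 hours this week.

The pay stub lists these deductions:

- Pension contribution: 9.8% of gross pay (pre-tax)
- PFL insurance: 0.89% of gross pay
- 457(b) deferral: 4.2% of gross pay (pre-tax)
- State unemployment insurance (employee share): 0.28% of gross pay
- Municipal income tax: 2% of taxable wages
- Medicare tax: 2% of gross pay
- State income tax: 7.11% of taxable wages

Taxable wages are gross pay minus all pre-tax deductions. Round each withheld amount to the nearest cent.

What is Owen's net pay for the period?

$1267.30

Gross pay: 36 × $46.94 = $1689.84
457(b) deferral: $1689.84 × 0.042 = $70.97
Pension contribution: $1689.84 × 0.098 = $165.60
Pre-tax total = $70.97 + $165.60 = $236.57
Taxable wages = $1689.84 − $236.57 = $1453.27
Municipal income tax: $1453.27 × 0.02 = $29.07
State income tax: $1453.27 × 0.0711 = $103.33
Medicare tax: $1689.84 × 0.02 = $33.80
State unemployment insurance (employee share): $1689.84 × 0.0028 = $4.73
PFL insurance: $1689.84 × 0.0089 = $15.04
Total deductions = $70.97 + $165.60 + $29.07 + $103.33 + $33.80 + $4.73 + $15.04 = $422.54
Net pay = $1689.84 − $422.54 = $1267.30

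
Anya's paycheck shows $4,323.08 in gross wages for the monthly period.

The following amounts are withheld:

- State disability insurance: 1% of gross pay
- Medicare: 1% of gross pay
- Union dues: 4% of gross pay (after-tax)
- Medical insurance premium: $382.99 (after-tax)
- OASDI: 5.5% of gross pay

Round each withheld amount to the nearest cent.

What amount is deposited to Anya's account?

State disability insurance: $4,323.08 × 0.01 = $43.23
Medicare: $4,323.08 × 0.01 = $43.23
OASDI: $4,323.08 × 0.055 = $237.77
Medical insurance premium: $382.99
Union dues: $4,323.08 × 0.04 = $172.92
Total deductions = $43.23 + $43.23 + $237.77 + $382.99 + $172.92 = $880.14
Net pay = $4,323.08 − $880.14 = $3,442.94

$3,442.94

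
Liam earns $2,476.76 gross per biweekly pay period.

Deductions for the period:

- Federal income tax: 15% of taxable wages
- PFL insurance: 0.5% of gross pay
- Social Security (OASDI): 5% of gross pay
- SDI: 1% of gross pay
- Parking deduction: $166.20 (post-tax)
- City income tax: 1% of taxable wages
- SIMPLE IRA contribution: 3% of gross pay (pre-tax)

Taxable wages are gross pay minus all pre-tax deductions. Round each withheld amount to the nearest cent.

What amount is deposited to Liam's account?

$1,690.88

SIMPLE IRA contribution: $2,476.76 × 0.03 = $74.30
Taxable wages = $2,476.76 − $74.30 = $2,402.46
Federal income tax: $2,402.46 × 0.15 = $360.37
City income tax: $2,402.46 × 0.01 = $24.02
PFL insurance: $2,476.76 × 0.005 = $12.38
Social Security (OASDI): $2,476.76 × 0.05 = $123.84
SDI: $2,476.76 × 0.01 = $24.77
Parking deduction: $166.20
Total deductions = $74.30 + $360.37 + $24.02 + $12.38 + $123.84 + $24.77 + $166.20 = $785.88
Net pay = $2,476.76 − $785.88 = $1,690.88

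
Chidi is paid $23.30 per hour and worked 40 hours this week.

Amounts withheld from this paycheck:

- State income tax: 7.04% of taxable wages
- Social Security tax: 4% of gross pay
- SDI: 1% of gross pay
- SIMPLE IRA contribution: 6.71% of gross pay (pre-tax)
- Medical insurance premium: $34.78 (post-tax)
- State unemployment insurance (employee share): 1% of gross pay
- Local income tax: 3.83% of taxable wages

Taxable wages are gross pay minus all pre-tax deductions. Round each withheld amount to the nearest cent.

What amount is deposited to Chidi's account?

$684.25

Gross pay: 40 × $23.30 = $932.00
SIMPLE IRA contribution: $932.00 × 0.0671 = $62.54
Taxable wages = $932.00 − $62.54 = $869.46
State income tax: $869.46 × 0.0704 = $61.21
Local income tax: $869.46 × 0.0383 = $33.30
SDI: $932.00 × 0.01 = $9.32
Social Security tax: $932.00 × 0.04 = $37.28
State unemployment insurance (employee share): $932.00 × 0.01 = $9.32
Medical insurance premium: $34.78
Total deductions = $62.54 + $61.21 + $33.30 + $9.32 + $37.28 + $9.32 + $34.78 = $247.75
Net pay = $932.00 − $247.75 = $684.25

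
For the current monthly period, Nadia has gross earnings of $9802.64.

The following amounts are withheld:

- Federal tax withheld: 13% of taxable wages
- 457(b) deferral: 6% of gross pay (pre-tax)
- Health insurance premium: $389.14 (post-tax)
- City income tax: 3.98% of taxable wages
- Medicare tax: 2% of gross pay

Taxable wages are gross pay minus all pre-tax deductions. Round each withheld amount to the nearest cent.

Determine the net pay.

$7064.67

457(b) deferral: $9802.64 × 0.06 = $588.16
Taxable wages = $9802.64 − $588.16 = $9214.48
City income tax: $9214.48 × 0.0398 = $366.74
Federal tax withheld: $9214.48 × 0.13 = $1197.88
Medicare tax: $9802.64 × 0.02 = $196.05
Health insurance premium: $389.14
Total deductions = $588.16 + $366.74 + $1197.88 + $196.05 + $389.14 = $2737.97
Net pay = $9802.64 − $2737.97 = $7064.67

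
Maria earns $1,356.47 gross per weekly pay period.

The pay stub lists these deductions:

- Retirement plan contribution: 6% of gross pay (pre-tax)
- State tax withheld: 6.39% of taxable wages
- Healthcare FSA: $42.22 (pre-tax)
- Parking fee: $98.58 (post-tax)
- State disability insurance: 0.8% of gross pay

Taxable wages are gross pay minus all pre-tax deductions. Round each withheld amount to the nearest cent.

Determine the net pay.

Retirement plan contribution: $1,356.47 × 0.06 = $81.39
Healthcare FSA: $42.22
Pre-tax total = $81.39 + $42.22 = $123.61
Taxable wages = $1,356.47 − $123.61 = $1,232.86
State tax withheld: $1,232.86 × 0.0639 = $78.78
State disability insurance: $1,356.47 × 0.008 = $10.85
Parking fee: $98.58
Total deductions = $81.39 + $42.22 + $78.78 + $10.85 + $98.58 = $311.82
Net pay = $1,356.47 − $311.82 = $1,044.65

$1,044.65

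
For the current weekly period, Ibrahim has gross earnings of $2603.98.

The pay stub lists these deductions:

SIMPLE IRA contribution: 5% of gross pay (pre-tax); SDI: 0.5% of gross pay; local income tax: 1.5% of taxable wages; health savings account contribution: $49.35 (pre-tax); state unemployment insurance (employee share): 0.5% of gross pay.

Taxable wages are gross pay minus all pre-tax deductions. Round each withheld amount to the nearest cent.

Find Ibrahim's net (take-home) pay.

$2362.02

SIMPLE IRA contribution: $2603.98 × 0.05 = $130.20
Health savings account contribution: $49.35
Pre-tax total = $130.20 + $49.35 = $179.55
Taxable wages = $2603.98 − $179.55 = $2424.43
Local income tax: $2424.43 × 0.015 = $36.37
SDI: $2603.98 × 0.005 = $13.02
State unemployment insurance (employee share): $2603.98 × 0.005 = $13.02
Total deductions = $130.20 + $49.35 + $36.37 + $13.02 + $13.02 = $241.96
Net pay = $2603.98 − $241.96 = $2362.02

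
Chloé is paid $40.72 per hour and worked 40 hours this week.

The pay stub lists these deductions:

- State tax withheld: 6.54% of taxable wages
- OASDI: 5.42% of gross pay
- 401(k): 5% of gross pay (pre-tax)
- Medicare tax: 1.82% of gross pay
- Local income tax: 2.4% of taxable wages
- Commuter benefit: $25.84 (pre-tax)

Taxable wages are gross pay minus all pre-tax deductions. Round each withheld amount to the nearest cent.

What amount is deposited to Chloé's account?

Gross pay: 40 × $40.72 = $1628.80
Commuter benefit: $25.84
401(k): $1628.80 × 0.05 = $81.44
Pre-tax total = $25.84 + $81.44 = $107.28
Taxable wages = $1628.80 − $107.28 = $1521.52
Local income tax: $1521.52 × 0.024 = $36.52
State tax withheld: $1521.52 × 0.0654 = $99.51
Medicare tax: $1628.80 × 0.0182 = $29.64
OASDI: $1628.80 × 0.0542 = $88.28
Total deductions = $25.84 + $81.44 + $36.52 + $99.51 + $29.64 + $88.28 = $361.23
Net pay = $1628.80 − $361.23 = $1267.57

$1267.57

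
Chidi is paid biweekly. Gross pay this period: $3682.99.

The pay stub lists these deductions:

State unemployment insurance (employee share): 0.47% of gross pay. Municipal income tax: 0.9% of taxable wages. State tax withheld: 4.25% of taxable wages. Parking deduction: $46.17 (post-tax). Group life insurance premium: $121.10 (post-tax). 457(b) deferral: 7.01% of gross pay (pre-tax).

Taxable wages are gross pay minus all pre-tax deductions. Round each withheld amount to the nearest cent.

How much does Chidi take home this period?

$3063.86

457(b) deferral: $3682.99 × 0.0701 = $258.18
Taxable wages = $3682.99 − $258.18 = $3424.81
State tax withheld: $3424.81 × 0.0425 = $145.55
Municipal income tax: $3424.81 × 0.009 = $30.82
State unemployment insurance (employee share): $3682.99 × 0.0047 = $17.31
Parking deduction: $46.17
Group life insurance premium: $121.10
Total deductions = $258.18 + $145.55 + $30.82 + $17.31 + $46.17 + $121.10 = $619.13
Net pay = $3682.99 − $619.13 = $3063.86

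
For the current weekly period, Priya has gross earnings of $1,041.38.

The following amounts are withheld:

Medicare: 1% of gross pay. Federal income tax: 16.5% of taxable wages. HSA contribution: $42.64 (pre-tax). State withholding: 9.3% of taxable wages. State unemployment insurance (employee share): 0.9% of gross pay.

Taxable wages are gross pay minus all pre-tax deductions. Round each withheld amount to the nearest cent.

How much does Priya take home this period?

$721.29

HSA contribution: $42.64
Taxable wages = $1,041.38 − $42.64 = $998.74
State withholding: $998.74 × 0.093 = $92.88
Federal income tax: $998.74 × 0.165 = $164.79
State unemployment insurance (employee share): $1,041.38 × 0.009 = $9.37
Medicare: $1,041.38 × 0.01 = $10.41
Total deductions = $42.64 + $92.88 + $164.79 + $9.37 + $10.41 = $320.09
Net pay = $1,041.38 − $320.09 = $721.29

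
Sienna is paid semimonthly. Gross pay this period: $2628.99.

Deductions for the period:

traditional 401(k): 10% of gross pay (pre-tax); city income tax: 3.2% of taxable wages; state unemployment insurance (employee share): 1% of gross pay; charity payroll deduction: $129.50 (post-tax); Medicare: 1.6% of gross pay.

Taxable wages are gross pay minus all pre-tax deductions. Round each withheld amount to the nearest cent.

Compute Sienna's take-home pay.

Traditional 401(k): $2628.99 × 0.1 = $262.90
Taxable wages = $2628.99 − $262.90 = $2366.09
City income tax: $2366.09 × 0.032 = $75.71
State unemployment insurance (employee share): $2628.99 × 0.01 = $26.29
Medicare: $2628.99 × 0.016 = $42.06
Charity payroll deduction: $129.50
Total deductions = $262.90 + $75.71 + $26.29 + $42.06 + $129.50 = $536.46
Net pay = $2628.99 − $536.46 = $2092.53

$2092.53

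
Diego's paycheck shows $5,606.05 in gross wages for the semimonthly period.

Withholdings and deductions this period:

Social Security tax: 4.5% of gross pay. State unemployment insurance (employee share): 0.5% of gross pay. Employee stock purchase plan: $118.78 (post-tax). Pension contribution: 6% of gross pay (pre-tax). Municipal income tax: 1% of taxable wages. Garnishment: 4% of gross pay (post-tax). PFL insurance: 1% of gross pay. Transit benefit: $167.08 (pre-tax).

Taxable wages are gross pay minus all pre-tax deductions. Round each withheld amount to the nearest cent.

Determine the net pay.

$4,372.20

Pension contribution: $5,606.05 × 0.06 = $336.36
Transit benefit: $167.08
Pre-tax total = $336.36 + $167.08 = $503.44
Taxable wages = $5,606.05 − $503.44 = $5,102.61
Municipal income tax: $5,102.61 × 0.01 = $51.03
State unemployment insurance (employee share): $5,606.05 × 0.005 = $28.03
PFL insurance: $5,606.05 × 0.01 = $56.06
Social Security tax: $5,606.05 × 0.045 = $252.27
Garnishment: $5,606.05 × 0.04 = $224.24
Employee stock purchase plan: $118.78
Total deductions = $336.36 + $167.08 + $51.03 + $28.03 + $56.06 + $252.27 + $224.24 + $118.78 = $1,233.85
Net pay = $5,606.05 − $1,233.85 = $4,372.20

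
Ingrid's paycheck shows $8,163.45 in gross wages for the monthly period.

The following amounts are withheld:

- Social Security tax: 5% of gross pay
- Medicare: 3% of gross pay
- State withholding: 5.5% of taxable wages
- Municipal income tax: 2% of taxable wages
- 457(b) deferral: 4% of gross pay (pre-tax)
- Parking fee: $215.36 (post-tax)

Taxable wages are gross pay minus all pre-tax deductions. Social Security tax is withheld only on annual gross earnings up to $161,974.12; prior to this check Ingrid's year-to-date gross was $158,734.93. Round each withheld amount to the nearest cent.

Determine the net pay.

$6,626.92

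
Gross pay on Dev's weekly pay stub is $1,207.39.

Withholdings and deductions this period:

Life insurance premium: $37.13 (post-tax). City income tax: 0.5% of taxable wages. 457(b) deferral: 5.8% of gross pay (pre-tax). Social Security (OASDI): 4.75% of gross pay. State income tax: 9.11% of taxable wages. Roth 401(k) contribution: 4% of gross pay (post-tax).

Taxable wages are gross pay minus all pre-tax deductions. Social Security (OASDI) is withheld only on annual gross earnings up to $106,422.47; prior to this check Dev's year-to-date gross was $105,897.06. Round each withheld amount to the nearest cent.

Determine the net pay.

$917.67

457(b) deferral: $1,207.39 × 0.058 = $70.03
Taxable wages = $1,207.39 − $70.03 = $1,137.36
State income tax: $1,137.36 × 0.0911 = $103.61
City income tax: $1,137.36 × 0.005 = $5.69
Social Security (OASDI): only $106,422.47 − $105,897.06 = $525.41 of this check is subject → $525.41 × 0.0475 = $24.96
Life insurance premium: $37.13
Roth 401(k) contribution: $1,207.39 × 0.04 = $48.30
Total deductions = $70.03 + $103.61 + $5.69 + $24.96 + $37.13 + $48.30 = $289.72
Net pay = $1,207.39 − $289.72 = $917.67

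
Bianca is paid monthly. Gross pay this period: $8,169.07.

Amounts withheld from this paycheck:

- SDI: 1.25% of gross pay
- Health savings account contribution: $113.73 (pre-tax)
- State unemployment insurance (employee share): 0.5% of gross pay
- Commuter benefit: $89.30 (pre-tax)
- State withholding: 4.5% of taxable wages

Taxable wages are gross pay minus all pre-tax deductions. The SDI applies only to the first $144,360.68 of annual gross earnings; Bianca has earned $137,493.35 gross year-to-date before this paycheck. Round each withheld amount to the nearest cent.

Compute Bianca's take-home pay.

$7,480.88

Commuter benefit: $89.30
Health savings account contribution: $113.73
Pre-tax total = $89.30 + $113.73 = $203.03
Taxable wages = $8,169.07 − $203.03 = $7,966.04
State withholding: $7,966.04 × 0.045 = $358.47
State unemployment insurance (employee share): $8,169.07 × 0.005 = $40.85
SDI: only $144,360.68 − $137,493.35 = $6,867.33 of this check is subject → $6,867.33 × 0.0125 = $85.84
Total deductions = $89.30 + $113.73 + $358.47 + $40.85 + $85.84 = $688.19
Net pay = $8,169.07 − $688.19 = $7,480.88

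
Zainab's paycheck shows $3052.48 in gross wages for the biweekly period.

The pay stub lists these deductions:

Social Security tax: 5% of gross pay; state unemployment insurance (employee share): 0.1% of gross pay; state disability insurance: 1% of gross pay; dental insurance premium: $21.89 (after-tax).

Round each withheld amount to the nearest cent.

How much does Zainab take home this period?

$2844.40

State disability insurance: $3052.48 × 0.01 = $30.52
Social Security tax: $3052.48 × 0.05 = $152.62
State unemployment insurance (employee share): $3052.48 × 0.001 = $3.05
Dental insurance premium: $21.89
Total deductions = $30.52 + $152.62 + $3.05 + $21.89 = $208.08
Net pay = $3052.48 − $208.08 = $2844.40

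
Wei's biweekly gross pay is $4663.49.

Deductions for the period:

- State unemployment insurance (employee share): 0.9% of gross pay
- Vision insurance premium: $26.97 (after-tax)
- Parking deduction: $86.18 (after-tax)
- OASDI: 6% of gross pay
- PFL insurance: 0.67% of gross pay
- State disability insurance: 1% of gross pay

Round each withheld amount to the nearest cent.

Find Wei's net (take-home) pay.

$4150.68

State unemployment insurance (employee share): $4663.49 × 0.009 = $41.97
OASDI: $4663.49 × 0.06 = $279.81
PFL insurance: $4663.49 × 0.0067 = $31.25
State disability insurance: $4663.49 × 0.01 = $46.63
Vision insurance premium: $26.97
Parking deduction: $86.18
Total deductions = $41.97 + $279.81 + $31.25 + $46.63 + $26.97 + $86.18 = $512.81
Net pay = $4663.49 − $512.81 = $4150.68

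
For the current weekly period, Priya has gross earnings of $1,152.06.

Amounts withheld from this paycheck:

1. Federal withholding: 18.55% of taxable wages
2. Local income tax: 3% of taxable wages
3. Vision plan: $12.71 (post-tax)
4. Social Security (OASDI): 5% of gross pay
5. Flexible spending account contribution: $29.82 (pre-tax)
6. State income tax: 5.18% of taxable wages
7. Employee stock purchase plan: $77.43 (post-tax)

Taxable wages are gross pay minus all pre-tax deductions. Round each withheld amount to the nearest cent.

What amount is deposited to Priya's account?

Flexible spending account contribution: $29.82
Taxable wages = $1,152.06 − $29.82 = $1,122.24
Local income tax: $1,122.24 × 0.03 = $33.67
Federal withholding: $1,122.24 × 0.1855 = $208.18
State income tax: $1,122.24 × 0.0518 = $58.13
Social Security (OASDI): $1,152.06 × 0.05 = $57.60
Employee stock purchase plan: $77.43
Vision plan: $12.71
Total deductions = $29.82 + $33.67 + $208.18 + $58.13 + $57.60 + $77.43 + $12.71 = $477.54
Net pay = $1,152.06 − $477.54 = $674.52

$674.52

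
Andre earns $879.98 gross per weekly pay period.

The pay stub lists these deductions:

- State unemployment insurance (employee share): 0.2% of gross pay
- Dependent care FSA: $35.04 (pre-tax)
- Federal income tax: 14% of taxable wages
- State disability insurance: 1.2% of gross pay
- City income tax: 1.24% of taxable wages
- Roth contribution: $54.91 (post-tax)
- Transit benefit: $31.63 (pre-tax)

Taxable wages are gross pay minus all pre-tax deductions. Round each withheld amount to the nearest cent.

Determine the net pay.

$622.13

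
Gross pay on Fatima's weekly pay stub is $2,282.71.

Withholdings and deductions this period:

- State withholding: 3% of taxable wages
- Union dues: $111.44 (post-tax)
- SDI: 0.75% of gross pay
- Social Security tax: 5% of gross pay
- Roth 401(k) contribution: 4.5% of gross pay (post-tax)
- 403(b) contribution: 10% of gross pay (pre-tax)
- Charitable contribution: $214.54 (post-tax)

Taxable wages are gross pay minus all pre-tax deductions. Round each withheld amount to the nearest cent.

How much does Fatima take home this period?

$1,432.85

403(b) contribution: $2,282.71 × 0.1 = $228.27
Taxable wages = $2,282.71 − $228.27 = $2,054.44
State withholding: $2,054.44 × 0.03 = $61.63
SDI: $2,282.71 × 0.0075 = $17.12
Social Security tax: $2,282.71 × 0.05 = $114.14
Charitable contribution: $214.54
Union dues: $111.44
Roth 401(k) contribution: $2,282.71 × 0.045 = $102.72
Total deductions = $228.27 + $61.63 + $17.12 + $114.14 + $214.54 + $111.44 + $102.72 = $849.86
Net pay = $2,282.71 − $849.86 = $1,432.85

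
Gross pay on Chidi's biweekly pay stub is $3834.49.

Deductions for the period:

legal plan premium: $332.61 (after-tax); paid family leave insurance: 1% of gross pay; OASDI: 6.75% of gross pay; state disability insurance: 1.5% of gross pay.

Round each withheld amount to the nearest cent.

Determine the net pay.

State disability insurance: $3834.49 × 0.015 = $57.52
OASDI: $3834.49 × 0.0675 = $258.83
Paid family leave insurance: $3834.49 × 0.01 = $38.34
Legal plan premium: $332.61
Total deductions = $57.52 + $258.83 + $38.34 + $332.61 = $687.30
Net pay = $3834.49 − $687.30 = $3147.19

$3147.19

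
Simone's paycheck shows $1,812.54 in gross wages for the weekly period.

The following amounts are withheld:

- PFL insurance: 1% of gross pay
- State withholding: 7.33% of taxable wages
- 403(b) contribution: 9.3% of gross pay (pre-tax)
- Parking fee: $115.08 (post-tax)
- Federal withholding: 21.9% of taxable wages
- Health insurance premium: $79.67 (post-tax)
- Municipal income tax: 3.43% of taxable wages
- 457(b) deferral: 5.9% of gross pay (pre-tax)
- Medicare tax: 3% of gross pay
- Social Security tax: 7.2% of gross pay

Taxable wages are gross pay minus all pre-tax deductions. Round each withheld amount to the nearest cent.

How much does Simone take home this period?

$637.28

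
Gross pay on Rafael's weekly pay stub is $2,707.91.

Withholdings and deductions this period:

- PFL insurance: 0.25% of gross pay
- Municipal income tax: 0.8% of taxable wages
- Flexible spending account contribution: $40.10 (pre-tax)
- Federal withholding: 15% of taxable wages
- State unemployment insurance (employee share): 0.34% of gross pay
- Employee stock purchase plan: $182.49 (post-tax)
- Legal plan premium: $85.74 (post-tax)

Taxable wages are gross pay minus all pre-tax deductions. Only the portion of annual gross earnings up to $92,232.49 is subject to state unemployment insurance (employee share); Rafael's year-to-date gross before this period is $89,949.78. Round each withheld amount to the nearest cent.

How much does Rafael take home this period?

Flexible spending account contribution: $40.10
Taxable wages = $2,707.91 − $40.10 = $2,667.81
Municipal income tax: $2,667.81 × 0.008 = $21.34
Federal withholding: $2,667.81 × 0.15 = $400.17
PFL insurance: $2,707.91 × 0.0025 = $6.77
State unemployment insurance (employee share): only $92,232.49 − $89,949.78 = $2,282.71 of this check is subject → $2,282.71 × 0.0034 = $7.76
Legal plan premium: $85.74
Employee stock purchase plan: $182.49
Total deductions = $40.10 + $21.34 + $400.17 + $6.77 + $7.76 + $85.74 + $182.49 = $744.37
Net pay = $2,707.91 − $744.37 = $1,963.54

$1,963.54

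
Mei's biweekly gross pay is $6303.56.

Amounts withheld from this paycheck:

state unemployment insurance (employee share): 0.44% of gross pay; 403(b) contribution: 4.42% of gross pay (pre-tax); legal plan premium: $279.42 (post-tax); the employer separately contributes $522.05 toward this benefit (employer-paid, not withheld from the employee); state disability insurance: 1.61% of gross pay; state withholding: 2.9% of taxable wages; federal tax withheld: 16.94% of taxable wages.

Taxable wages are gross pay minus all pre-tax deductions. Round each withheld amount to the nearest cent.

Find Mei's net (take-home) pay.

$4420.95

403(b) contribution: $6303.56 × 0.0442 = $278.62
Taxable wages = $6303.56 − $278.62 = $6024.94
Federal tax withheld: $6024.94 × 0.1694 = $1020.62
State withholding: $6024.94 × 0.029 = $174.72
State disability insurance: $6303.56 × 0.0161 = $101.49
State unemployment insurance (employee share): $6303.56 × 0.0044 = $27.74
Legal plan premium: $279.42
(Employer's $522.05 toward legal plan premium is not withheld from the employee.)
Total deductions = $278.62 + $1020.62 + $174.72 + $101.49 + $27.74 + $279.42 = $1882.61
Net pay = $6303.56 − $1882.61 = $4420.95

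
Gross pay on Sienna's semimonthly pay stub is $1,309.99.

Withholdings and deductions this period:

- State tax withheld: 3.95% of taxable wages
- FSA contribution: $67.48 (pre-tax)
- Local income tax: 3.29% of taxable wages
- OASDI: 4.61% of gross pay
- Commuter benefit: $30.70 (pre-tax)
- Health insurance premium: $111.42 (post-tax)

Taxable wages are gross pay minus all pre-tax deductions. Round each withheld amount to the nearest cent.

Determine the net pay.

FSA contribution: $67.48
Commuter benefit: $30.70
Pre-tax total = $67.48 + $30.70 = $98.18
Taxable wages = $1,309.99 − $98.18 = $1,211.81
State tax withheld: $1,211.81 × 0.0395 = $47.87
Local income tax: $1,211.81 × 0.0329 = $39.87
OASDI: $1,309.99 × 0.0461 = $60.39
Health insurance premium: $111.42
Total deductions = $67.48 + $30.70 + $47.87 + $39.87 + $60.39 + $111.42 = $357.73
Net pay = $1,309.99 − $357.73 = $952.26

$952.26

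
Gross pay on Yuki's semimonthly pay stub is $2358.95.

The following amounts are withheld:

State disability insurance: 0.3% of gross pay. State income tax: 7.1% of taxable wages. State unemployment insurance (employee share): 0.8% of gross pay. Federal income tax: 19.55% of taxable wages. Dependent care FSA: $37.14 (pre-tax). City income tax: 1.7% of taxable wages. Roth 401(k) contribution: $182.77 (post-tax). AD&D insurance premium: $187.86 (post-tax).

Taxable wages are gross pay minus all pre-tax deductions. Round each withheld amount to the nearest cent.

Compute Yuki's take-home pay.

$1267.00

Dependent care FSA: $37.14
Taxable wages = $2358.95 − $37.14 = $2321.81
City income tax: $2321.81 × 0.017 = $39.47
State income tax: $2321.81 × 0.071 = $164.85
Federal income tax: $2321.81 × 0.1955 = $453.91
State disability insurance: $2358.95 × 0.003 = $7.08
State unemployment insurance (employee share): $2358.95 × 0.008 = $18.87
AD&D insurance premium: $187.86
Roth 401(k) contribution: $182.77
Total deductions = $37.14 + $39.47 + $164.85 + $453.91 + $7.08 + $18.87 + $187.86 + $182.77 = $1091.95
Net pay = $2358.95 − $1091.95 = $1267.00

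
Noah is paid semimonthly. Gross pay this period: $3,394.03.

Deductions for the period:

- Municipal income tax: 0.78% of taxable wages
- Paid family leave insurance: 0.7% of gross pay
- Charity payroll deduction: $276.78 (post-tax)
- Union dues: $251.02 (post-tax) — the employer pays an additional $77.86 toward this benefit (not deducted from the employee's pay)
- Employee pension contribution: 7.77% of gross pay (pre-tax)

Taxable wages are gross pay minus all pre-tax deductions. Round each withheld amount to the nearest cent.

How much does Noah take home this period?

$2,554.33

Employee pension contribution: $3,394.03 × 0.0777 = $263.72
Taxable wages = $3,394.03 − $263.72 = $3,130.31
Municipal income tax: $3,130.31 × 0.0078 = $24.42
Paid family leave insurance: $3,394.03 × 0.007 = $23.76
Charity payroll deduction: $276.78
Union dues: $251.02
(Employer's $77.86 toward union dues is not withheld from the employee.)
Total deductions = $263.72 + $24.42 + $23.76 + $276.78 + $251.02 = $839.70
Net pay = $3,394.03 − $839.70 = $2,554.33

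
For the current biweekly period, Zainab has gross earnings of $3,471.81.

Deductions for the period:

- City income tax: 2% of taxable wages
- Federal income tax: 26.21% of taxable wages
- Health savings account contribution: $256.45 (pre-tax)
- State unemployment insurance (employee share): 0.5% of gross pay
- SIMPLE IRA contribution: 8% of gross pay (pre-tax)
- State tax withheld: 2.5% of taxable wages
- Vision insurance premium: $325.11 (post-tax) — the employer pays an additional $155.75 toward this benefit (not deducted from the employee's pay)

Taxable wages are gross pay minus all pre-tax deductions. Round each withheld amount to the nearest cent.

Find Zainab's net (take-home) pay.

Health savings account contribution: $256.45
SIMPLE IRA contribution: $3,471.81 × 0.08 = $277.74
Pre-tax total = $256.45 + $277.74 = $534.19
Taxable wages = $3,471.81 − $534.19 = $2,937.62
Federal income tax: $2,937.62 × 0.2621 = $769.95
City income tax: $2,937.62 × 0.02 = $58.75
State tax withheld: $2,937.62 × 0.025 = $73.44
State unemployment insurance (employee share): $3,471.81 × 0.005 = $17.36
Vision insurance premium: $325.11
(Employer's $155.75 toward vision insurance premium is not withheld from the employee.)
Total deductions = $256.45 + $277.74 + $769.95 + $58.75 + $73.44 + $17.36 + $325.11 = $1,778.80
Net pay = $3,471.81 − $1,778.80 = $1,693.01

$1,693.01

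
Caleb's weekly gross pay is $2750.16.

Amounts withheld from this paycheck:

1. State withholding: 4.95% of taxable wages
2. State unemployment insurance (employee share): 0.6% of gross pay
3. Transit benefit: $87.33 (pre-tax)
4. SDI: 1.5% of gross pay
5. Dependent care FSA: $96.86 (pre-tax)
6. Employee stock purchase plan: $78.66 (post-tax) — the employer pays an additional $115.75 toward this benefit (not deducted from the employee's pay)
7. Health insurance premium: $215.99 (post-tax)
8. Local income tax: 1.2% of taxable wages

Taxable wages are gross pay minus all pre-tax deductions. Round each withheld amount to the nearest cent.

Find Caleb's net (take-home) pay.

$2055.76

Dependent care FSA: $96.86
Transit benefit: $87.33
Pre-tax total = $96.86 + $87.33 = $184.19
Taxable wages = $2750.16 − $184.19 = $2565.97
Local income tax: $2565.97 × 0.012 = $30.79
State withholding: $2565.97 × 0.0495 = $127.02
SDI: $2750.16 × 0.015 = $41.25
State unemployment insurance (employee share): $2750.16 × 0.006 = $16.50
Employee stock purchase plan: $78.66
Health insurance premium: $215.99
(Employer's $115.75 toward employee stock purchase plan is not withheld from the employee.)
Total deductions = $96.86 + $87.33 + $30.79 + $127.02 + $41.25 + $16.50 + $78.66 + $215.99 = $694.40
Net pay = $2750.16 − $694.40 = $2055.76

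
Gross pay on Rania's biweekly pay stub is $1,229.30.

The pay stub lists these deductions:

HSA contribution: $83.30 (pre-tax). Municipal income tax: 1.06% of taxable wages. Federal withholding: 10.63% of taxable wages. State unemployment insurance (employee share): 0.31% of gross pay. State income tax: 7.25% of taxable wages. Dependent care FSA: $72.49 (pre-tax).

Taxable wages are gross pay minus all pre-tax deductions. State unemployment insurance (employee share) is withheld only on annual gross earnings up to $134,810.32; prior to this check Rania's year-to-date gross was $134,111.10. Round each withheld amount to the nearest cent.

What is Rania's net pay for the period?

Dependent care FSA: $72.49
HSA contribution: $83.30
Pre-tax total = $72.49 + $83.30 = $155.79
Taxable wages = $1,229.30 − $155.79 = $1,073.51
Municipal income tax: $1,073.51 × 0.0106 = $11.38
State income tax: $1,073.51 × 0.0725 = $77.83
Federal withholding: $1,073.51 × 0.1063 = $114.11
State unemployment insurance (employee share): only $134,810.32 − $134,111.10 = $699.22 of this check is subject → $699.22 × 0.0031 = $2.17
Total deductions = $72.49 + $83.30 + $11.38 + $77.83 + $114.11 + $2.17 = $361.28
Net pay = $1,229.30 − $361.28 = $868.02

$868.02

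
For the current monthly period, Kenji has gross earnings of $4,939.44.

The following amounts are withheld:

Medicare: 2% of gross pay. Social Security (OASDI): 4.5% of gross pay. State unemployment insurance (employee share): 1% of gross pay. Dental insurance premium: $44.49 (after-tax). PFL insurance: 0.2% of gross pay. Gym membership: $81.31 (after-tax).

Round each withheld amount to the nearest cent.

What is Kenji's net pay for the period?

$4,433.31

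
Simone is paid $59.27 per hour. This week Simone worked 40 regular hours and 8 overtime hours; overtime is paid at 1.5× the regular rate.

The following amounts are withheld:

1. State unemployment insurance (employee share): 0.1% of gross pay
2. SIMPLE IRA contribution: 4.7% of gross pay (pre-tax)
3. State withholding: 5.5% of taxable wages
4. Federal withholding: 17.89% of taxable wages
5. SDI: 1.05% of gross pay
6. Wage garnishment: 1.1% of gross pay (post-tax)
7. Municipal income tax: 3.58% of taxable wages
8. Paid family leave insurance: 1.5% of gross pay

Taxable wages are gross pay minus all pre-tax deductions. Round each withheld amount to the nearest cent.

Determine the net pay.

$2,029.46

Regular pay: 40 × $59.27 = $2,370.80
Overtime pay: 8 × $59.27 × 1.5 = $711.24
Gross pay = $2,370.80 + $711.24 = $3,082.04
SIMPLE IRA contribution: $3,082.04 × 0.047 = $144.86
Taxable wages = $3,082.04 − $144.86 = $2,937.18
Municipal income tax: $2,937.18 × 0.0358 = $105.15
State withholding: $2,937.18 × 0.055 = $161.54
Federal withholding: $2,937.18 × 0.1789 = $525.46
State unemployment insurance (employee share): $3,082.04 × 0.001 = $3.08
SDI: $3,082.04 × 0.0105 = $32.36
Paid family leave insurance: $3,082.04 × 0.015 = $46.23
Wage garnishment: $3,082.04 × 0.011 = $33.90
Total deductions = $144.86 + $105.15 + $161.54 + $525.46 + $3.08 + $32.36 + $46.23 + $33.90 = $1,052.58
Net pay = $3,082.04 − $1,052.58 = $2,029.46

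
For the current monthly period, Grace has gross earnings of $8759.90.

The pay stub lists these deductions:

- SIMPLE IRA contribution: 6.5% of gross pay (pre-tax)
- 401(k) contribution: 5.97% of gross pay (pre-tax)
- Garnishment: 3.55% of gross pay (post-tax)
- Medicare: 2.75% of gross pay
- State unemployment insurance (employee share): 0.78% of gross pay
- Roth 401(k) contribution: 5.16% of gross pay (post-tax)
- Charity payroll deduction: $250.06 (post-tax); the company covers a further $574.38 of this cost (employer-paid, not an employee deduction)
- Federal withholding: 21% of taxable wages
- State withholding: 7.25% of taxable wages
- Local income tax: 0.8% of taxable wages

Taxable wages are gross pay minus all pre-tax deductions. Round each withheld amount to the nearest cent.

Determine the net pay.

SIMPLE IRA contribution: $8759.90 × 0.065 = $569.39
401(k) contribution: $8759.90 × 0.0597 = $522.97
Pre-tax total = $569.39 + $522.97 = $1092.36
Taxable wages = $8759.90 − $1092.36 = $7667.54
Local income tax: $7667.54 × 0.008 = $61.34
State withholding: $7667.54 × 0.0725 = $555.90
Federal withholding: $7667.54 × 0.21 = $1610.18
Medicare: $8759.90 × 0.0275 = $240.90
State unemployment insurance (employee share): $8759.90 × 0.0078 = $68.33
Garnishment: $8759.90 × 0.0355 = $310.98
Roth 401(k) contribution: $8759.90 × 0.0516 = $452.01
Charity payroll deduction: $250.06
(Employer's $574.38 toward charity payroll deduction is not withheld from the employee.)
Total deductions = $569.39 + $522.97 + $61.34 + $555.90 + $1610.18 + $240.90 + $68.33 + $310.98 + $452.01 + $250.06 = $4642.06
Net pay = $8759.90 − $4642.06 = $4117.84

$4117.84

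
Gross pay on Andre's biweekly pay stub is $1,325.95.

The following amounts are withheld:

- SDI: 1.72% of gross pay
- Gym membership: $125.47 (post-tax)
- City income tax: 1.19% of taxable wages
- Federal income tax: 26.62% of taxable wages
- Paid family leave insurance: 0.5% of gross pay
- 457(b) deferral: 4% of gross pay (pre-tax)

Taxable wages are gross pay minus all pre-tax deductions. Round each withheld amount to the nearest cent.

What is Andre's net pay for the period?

$764.00

457(b) deferral: $1,325.95 × 0.04 = $53.04
Taxable wages = $1,325.95 − $53.04 = $1,272.91
Federal income tax: $1,272.91 × 0.2662 = $338.85
City income tax: $1,272.91 × 0.0119 = $15.15
SDI: $1,325.95 × 0.0172 = $22.81
Paid family leave insurance: $1,325.95 × 0.005 = $6.63
Gym membership: $125.47
Total deductions = $53.04 + $338.85 + $15.15 + $22.81 + $6.63 + $125.47 = $561.95
Net pay = $1,325.95 − $561.95 = $764.00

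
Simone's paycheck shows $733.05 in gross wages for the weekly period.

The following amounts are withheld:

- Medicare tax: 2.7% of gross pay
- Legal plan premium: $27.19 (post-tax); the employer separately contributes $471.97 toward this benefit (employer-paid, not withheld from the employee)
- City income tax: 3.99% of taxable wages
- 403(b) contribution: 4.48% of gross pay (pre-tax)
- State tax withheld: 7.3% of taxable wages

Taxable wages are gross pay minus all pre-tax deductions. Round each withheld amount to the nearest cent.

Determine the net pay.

$574.17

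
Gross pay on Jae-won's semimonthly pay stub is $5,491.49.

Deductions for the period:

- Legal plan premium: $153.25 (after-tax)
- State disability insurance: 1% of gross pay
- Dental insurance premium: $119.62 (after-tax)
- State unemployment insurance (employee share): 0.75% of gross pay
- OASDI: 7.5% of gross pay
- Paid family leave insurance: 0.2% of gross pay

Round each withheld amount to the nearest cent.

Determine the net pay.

State disability insurance: $5,491.49 × 0.01 = $54.91
Paid family leave insurance: $5,491.49 × 0.002 = $10.98
OASDI: $5,491.49 × 0.075 = $411.86
State unemployment insurance (employee share): $5,491.49 × 0.0075 = $41.19
Legal plan premium: $153.25
Dental insurance premium: $119.62
Total deductions = $54.91 + $10.98 + $411.86 + $41.19 + $153.25 + $119.62 = $791.81
Net pay = $5,491.49 − $791.81 = $4,699.68

$4,699.68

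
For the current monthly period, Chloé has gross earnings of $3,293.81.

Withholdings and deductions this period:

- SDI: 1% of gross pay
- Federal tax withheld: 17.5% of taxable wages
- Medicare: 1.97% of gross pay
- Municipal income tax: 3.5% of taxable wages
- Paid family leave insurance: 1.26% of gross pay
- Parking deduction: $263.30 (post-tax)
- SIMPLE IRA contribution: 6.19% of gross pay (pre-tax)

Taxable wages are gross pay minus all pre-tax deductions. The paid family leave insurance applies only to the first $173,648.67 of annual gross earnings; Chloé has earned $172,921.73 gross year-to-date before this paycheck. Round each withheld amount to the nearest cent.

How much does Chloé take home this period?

$2,070.74

SIMPLE IRA contribution: $3,293.81 × 0.0619 = $203.89
Taxable wages = $3,293.81 − $203.89 = $3,089.92
Municipal income tax: $3,089.92 × 0.035 = $108.15
Federal tax withheld: $3,089.92 × 0.175 = $540.74
Paid family leave insurance: only $173,648.67 − $172,921.73 = $726.94 of this check is subject → $726.94 × 0.0126 = $9.16
SDI: $3,293.81 × 0.01 = $32.94
Medicare: $3,293.81 × 0.0197 = $64.89
Parking deduction: $263.30
Total deductions = $203.89 + $108.15 + $540.74 + $9.16 + $32.94 + $64.89 + $263.30 = $1,223.07
Net pay = $3,293.81 − $1,223.07 = $2,070.74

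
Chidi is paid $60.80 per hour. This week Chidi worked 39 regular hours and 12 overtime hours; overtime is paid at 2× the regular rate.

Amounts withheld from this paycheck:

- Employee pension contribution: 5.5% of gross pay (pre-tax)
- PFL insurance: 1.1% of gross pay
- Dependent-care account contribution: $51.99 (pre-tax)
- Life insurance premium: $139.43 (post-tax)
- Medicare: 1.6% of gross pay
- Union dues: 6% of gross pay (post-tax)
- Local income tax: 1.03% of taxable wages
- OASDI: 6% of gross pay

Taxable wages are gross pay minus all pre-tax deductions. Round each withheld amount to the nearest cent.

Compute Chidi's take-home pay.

Regular pay: 39 × $60.80 = $2371.20
Overtime pay: 12 × $60.80 × 2 = $1459.20
Gross pay = $2371.20 + $1459.20 = $3830.40
Employee pension contribution: $3830.40 × 0.055 = $210.67
Dependent-care account contribution: $51.99
Pre-tax total = $210.67 + $51.99 = $262.66
Taxable wages = $3830.40 − $262.66 = $3567.74
Local income tax: $3567.74 × 0.0103 = $36.75
OASDI: $3830.40 × 0.06 = $229.82
PFL insurance: $3830.40 × 0.011 = $42.13
Medicare: $3830.40 × 0.016 = $61.29
Union dues: $3830.40 × 0.06 = $229.82
Life insurance premium: $139.43
Total deductions = $210.67 + $51.99 + $36.75 + $229.82 + $42.13 + $61.29 + $229.82 + $139.43 = $1001.90
Net pay = $3830.40 − $1001.90 = $2828.50

$2828.50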